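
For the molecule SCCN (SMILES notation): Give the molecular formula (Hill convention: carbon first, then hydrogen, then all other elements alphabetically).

C2H7NS

Walk through each heavy atom and fill implicit hydrogens from standard valence (C 4, N 3, O 2, S 2, halogen 1):
  atom 1: S, bond orders sum to 1 (valence 2) → 1 H
  atom 2: C, bond orders sum to 2 (valence 4) → 2 H
  atom 3: C, bond orders sum to 2 (valence 4) → 2 H
  atom 4: N, bond orders sum to 1 (valence 3) → 2 H
Totals → C:2, H:7, N:1, S:1.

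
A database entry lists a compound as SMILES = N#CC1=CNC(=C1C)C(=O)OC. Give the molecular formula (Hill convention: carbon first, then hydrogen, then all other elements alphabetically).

Walk through each heavy atom and fill implicit hydrogens from standard valence (C 4, N 3, O 2, S 2, halogen 1):
  atom 1: N, bond orders sum to 3 (valence 3) → 0 H
  atom 2: C, bond orders sum to 4 (valence 4) → 0 H
  atom 3: C, bond orders sum to 4 (valence 4) → 0 H
  atom 4: C, bond orders sum to 3 (valence 4) → 1 H
  atom 5: N, bond orders sum to 2 (valence 3) → 1 H
  atom 6: C, bond orders sum to 4 (valence 4) → 0 H
  atom 7: C, bond orders sum to 4 (valence 4) → 0 H
  atom 8: C, bond orders sum to 1 (valence 4) → 3 H
  atom 9: C, bond orders sum to 4 (valence 4) → 0 H
  atom 10: O, bond orders sum to 2 (valence 2) → 0 H
  atom 11: O, bond orders sum to 2 (valence 2) → 0 H
  atom 12: C, bond orders sum to 1 (valence 4) → 3 H
Totals → C:8, H:8, N:2, O:2.

C8H8N2O2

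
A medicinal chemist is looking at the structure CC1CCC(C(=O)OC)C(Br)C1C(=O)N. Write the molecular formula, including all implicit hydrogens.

Walk through each heavy atom and fill implicit hydrogens from standard valence (C 4, N 3, O 2, S 2, halogen 1):
  atom 1: C, bond orders sum to 1 (valence 4) → 3 H
  atom 2: C, bond orders sum to 3 (valence 4) → 1 H
  atom 3: C, bond orders sum to 2 (valence 4) → 2 H
  atom 4: C, bond orders sum to 2 (valence 4) → 2 H
  atom 5: C, bond orders sum to 3 (valence 4) → 1 H
  atom 6: C, bond orders sum to 4 (valence 4) → 0 H
  atom 7: O, bond orders sum to 2 (valence 2) → 0 H
  atom 8: O, bond orders sum to 2 (valence 2) → 0 H
  atom 9: C, bond orders sum to 1 (valence 4) → 3 H
  atom 10: C, bond orders sum to 3 (valence 4) → 1 H
  atom 11: Br (halogen, monovalent) → 0 H
  atom 12: C, bond orders sum to 3 (valence 4) → 1 H
  atom 13: C, bond orders sum to 4 (valence 4) → 0 H
  atom 14: O, bond orders sum to 2 (valence 2) → 0 H
  atom 15: N, bond orders sum to 1 (valence 3) → 2 H
Totals → C:10, H:16, Br:1, N:1, O:3.

C10H16BrNO3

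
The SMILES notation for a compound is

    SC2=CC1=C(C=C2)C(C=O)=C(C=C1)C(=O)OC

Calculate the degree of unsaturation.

9

Molecular formula: C13H10O3S.
DoU = (2C + 2 + N − H − X) / 2, where X is the halogen count and O/S are ignored.
    = (2·13 + 2 + 0 − 10 − 0) / 2 = 18 / 2 = 9.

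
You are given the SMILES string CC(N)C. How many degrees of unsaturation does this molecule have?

0

Degree of unsaturation = (number of rings) + (number of π bonds).
Ring closures in the SMILES: 0.
π bonds: none → 0 DoU from unsaturation.
Total DoU = 0 + 0 = 0.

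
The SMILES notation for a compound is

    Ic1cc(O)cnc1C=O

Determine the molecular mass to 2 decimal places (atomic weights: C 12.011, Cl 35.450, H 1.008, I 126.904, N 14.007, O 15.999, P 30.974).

249.01 g/mol

First, the molecular formula is C6H4INO2 (counting implicit H from valence).
  C: 6 × 12.011 = 72.066
  H: 4 × 1.008 = 4.032
  I: 1 × 126.904 = 126.904
  N: 1 × 14.007 = 14.007
  O: 2 × 15.999 = 31.998
Sum: 6×12.011 + 4×1.008 + 1×126.904 + 1×14.007 + 2×15.999 = 249.007 → 249.01 g/mol.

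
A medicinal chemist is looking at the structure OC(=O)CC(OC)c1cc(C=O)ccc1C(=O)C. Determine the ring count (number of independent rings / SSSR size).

In SMILES, each pair of matching ring-closure digits denotes one ring-closing bond; the number of such bonds equals the number of independent rings.
Ring-closure bonds here: 1.

1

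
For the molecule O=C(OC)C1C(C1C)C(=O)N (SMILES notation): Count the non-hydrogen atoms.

Every atom symbol written in the SMILES (organic subset) is one heavy atom; implicit H are not written.
Heavy atoms by element → C:7, N:1, O:3.
Total: 11.

11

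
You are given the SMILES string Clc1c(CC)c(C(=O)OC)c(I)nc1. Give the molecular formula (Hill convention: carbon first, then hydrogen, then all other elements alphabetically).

C9H9ClINO2

Walk through each heavy atom and fill implicit hydrogens from standard valence (C 4, N 3, O 2, S 2, halogen 1); for lowercase aromatic atoms, an aromatic c carries 1 H when it has two neighbours and 0 H with three, and aromatic n carries 0 H:
  atom 1: Cl (halogen, monovalent) → 0 H
  atom 2: aromatic c, 3 neighbours → 0 H
  atom 3: aromatic c, 3 neighbours → 0 H
  atom 4: C, bond orders sum to 2 (valence 4) → 2 H
  atom 5: C, bond orders sum to 1 (valence 4) → 3 H
  atom 6: aromatic c, 3 neighbours → 0 H
  atom 7: C, bond orders sum to 4 (valence 4) → 0 H
  atom 8: O, bond orders sum to 2 (valence 2) → 0 H
  atom 9: O, bond orders sum to 2 (valence 2) → 0 H
  atom 10: C, bond orders sum to 1 (valence 4) → 3 H
  atom 11: aromatic c, 3 neighbours → 0 H
  atom 12: I (halogen, monovalent) → 0 H
  atom 13: aromatic n, 2 neighbours → 0 H
  atom 14: aromatic c, 2 neighbours → 1 H
Totals → C:9, H:9, Cl:1, I:1, N:1, O:2.
In Hill order: C9H9ClINO2.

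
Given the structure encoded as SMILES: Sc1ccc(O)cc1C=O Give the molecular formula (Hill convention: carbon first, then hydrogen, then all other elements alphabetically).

C7H6O2S

Walk through each heavy atom and fill implicit hydrogens from standard valence (C 4, N 3, O 2, S 2, halogen 1); for lowercase aromatic atoms, an aromatic c carries 1 H when it has two neighbours and 0 H with three, and aromatic n carries 0 H:
  atom 1: S, bond orders sum to 1 (valence 2) → 1 H
  atom 2: aromatic c, 3 neighbours → 0 H
  atom 3: aromatic c, 2 neighbours → 1 H
  atom 4: aromatic c, 2 neighbours → 1 H
  atom 5: aromatic c, 3 neighbours → 0 H
  atom 6: O, bond orders sum to 1 (valence 2) → 1 H
  atom 7: aromatic c, 2 neighbours → 1 H
  atom 8: aromatic c, 3 neighbours → 0 H
  atom 9: C, bond orders sum to 3 (valence 4) → 1 H
  atom 10: O, bond orders sum to 2 (valence 2) → 0 H
Totals → C:7, H:6, O:2, S:1.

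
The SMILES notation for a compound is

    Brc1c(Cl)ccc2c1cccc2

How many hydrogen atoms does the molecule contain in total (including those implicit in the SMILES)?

6

Walk through each heavy atom and fill implicit hydrogens from standard valence (C 4, N 3, O 2, S 2, halogen 1); for lowercase aromatic atoms, an aromatic c carries 1 H when it has two neighbours and 0 H with three, and aromatic n carries 0 H:
  atom 1: Br (halogen, monovalent) → 0 H
  atom 2: aromatic c, 3 neighbours → 0 H
  atom 3: aromatic c, 3 neighbours → 0 H
  atom 4: Cl (halogen, monovalent) → 0 H
  atom 5: aromatic c, 2 neighbours → 1 H
  atom 6: aromatic c, 2 neighbours → 1 H
  atom 7: aromatic c, 3 neighbours → 0 H
  atom 8: aromatic c, 3 neighbours → 0 H
  atom 9: aromatic c, 2 neighbours → 1 H
  atom 10: aromatic c, 2 neighbours → 1 H
  atom 11: aromatic c, 2 neighbours → 1 H
  atom 12: aromatic c, 2 neighbours → 1 H
Total hydrogens: 6.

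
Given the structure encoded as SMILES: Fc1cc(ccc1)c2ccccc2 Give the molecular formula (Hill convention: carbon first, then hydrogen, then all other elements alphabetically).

Walk through each heavy atom and fill implicit hydrogens from standard valence (C 4, N 3, O 2, S 2, halogen 1); for lowercase aromatic atoms, an aromatic c carries 1 H when it has two neighbours and 0 H with three, and aromatic n carries 0 H:
  atom 1: F (halogen, monovalent) → 0 H
  atom 2: aromatic c, 3 neighbours → 0 H
  atom 3: aromatic c, 2 neighbours → 1 H
  atom 4: aromatic c, 3 neighbours → 0 H
  atom 5: aromatic c, 2 neighbours → 1 H
  atom 6: aromatic c, 2 neighbours → 1 H
  atom 7: aromatic c, 2 neighbours → 1 H
  atom 8: aromatic c, 3 neighbours → 0 H
  atom 9: aromatic c, 2 neighbours → 1 H
  atom 10: aromatic c, 2 neighbours → 1 H
  atom 11: aromatic c, 2 neighbours → 1 H
  atom 12: aromatic c, 2 neighbours → 1 H
  atom 13: aromatic c, 2 neighbours → 1 H
Totals → C:12, H:9, F:1.

C12H9F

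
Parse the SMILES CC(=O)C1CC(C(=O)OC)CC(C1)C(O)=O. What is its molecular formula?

Walk through each heavy atom and fill implicit hydrogens from standard valence (C 4, N 3, O 2, S 2, halogen 1):
  atom 1: C, bond orders sum to 1 (valence 4) → 3 H
  atom 2: C, bond orders sum to 4 (valence 4) → 0 H
  atom 3: O, bond orders sum to 2 (valence 2) → 0 H
  atom 4: C, bond orders sum to 3 (valence 4) → 1 H
  atom 5: C, bond orders sum to 2 (valence 4) → 2 H
  atom 6: C, bond orders sum to 3 (valence 4) → 1 H
  atom 7: C, bond orders sum to 4 (valence 4) → 0 H
  atom 8: O, bond orders sum to 2 (valence 2) → 0 H
  atom 9: O, bond orders sum to 2 (valence 2) → 0 H
  atom 10: C, bond orders sum to 1 (valence 4) → 3 H
  atom 11: C, bond orders sum to 2 (valence 4) → 2 H
  atom 12: C, bond orders sum to 3 (valence 4) → 1 H
  atom 13: C, bond orders sum to 2 (valence 4) → 2 H
  atom 14: C, bond orders sum to 4 (valence 4) → 0 H
  atom 15: O, bond orders sum to 1 (valence 2) → 1 H
  atom 16: O, bond orders sum to 2 (valence 2) → 0 H
Totals → C:11, H:16, O:5.

C11H16O5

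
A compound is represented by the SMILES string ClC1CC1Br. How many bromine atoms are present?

1

Scan the SMILES for Br atoms (remember two-letter symbols like Cl and Br are single atoms).
Bromine count: 1.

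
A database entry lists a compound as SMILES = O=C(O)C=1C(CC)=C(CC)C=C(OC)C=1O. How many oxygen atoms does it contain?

4

Scan the SMILES for O atoms (remember two-letter symbols like Cl and Br are single atoms).
Oxygen count: 4.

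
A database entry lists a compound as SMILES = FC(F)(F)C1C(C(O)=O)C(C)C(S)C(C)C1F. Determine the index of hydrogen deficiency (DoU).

2

Molecular formula: C10H14F4O2S.
DoU = (2C + 2 + N − H − X) / 2, where X is the halogen count and O/S are ignored.
    = (2·10 + 2 + 0 − 14 − 4) / 2 = 4 / 2 = 2.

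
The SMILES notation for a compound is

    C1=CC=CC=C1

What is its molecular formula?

C6H6

Walk through each heavy atom and fill implicit hydrogens from standard valence (C 4, N 3, O 2, S 2, halogen 1):
  atom 1: C, bond orders sum to 3 (valence 4) → 1 H
  atom 2: C, bond orders sum to 3 (valence 4) → 1 H
  atom 3: C, bond orders sum to 3 (valence 4) → 1 H
  atom 4: C, bond orders sum to 3 (valence 4) → 1 H
  atom 5: C, bond orders sum to 3 (valence 4) → 1 H
  atom 6: C, bond orders sum to 3 (valence 4) → 1 H
Totals → C:6, H:6.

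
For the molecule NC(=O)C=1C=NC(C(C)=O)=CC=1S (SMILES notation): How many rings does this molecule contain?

1

In SMILES, each pair of matching ring-closure digits denotes one ring-closing bond; the number of such bonds equals the number of independent rings.
Ring-closure bonds here: 1.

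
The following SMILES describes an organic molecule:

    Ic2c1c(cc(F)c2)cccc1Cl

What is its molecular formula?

C10H5ClFI

Walk through each heavy atom and fill implicit hydrogens from standard valence (C 4, N 3, O 2, S 2, halogen 1); for lowercase aromatic atoms, an aromatic c carries 1 H when it has two neighbours and 0 H with three, and aromatic n carries 0 H:
  atom 1: I (halogen, monovalent) → 0 H
  atom 2: aromatic c, 3 neighbours → 0 H
  atom 3: aromatic c, 3 neighbours → 0 H
  atom 4: aromatic c, 3 neighbours → 0 H
  atom 5: aromatic c, 2 neighbours → 1 H
  atom 6: aromatic c, 3 neighbours → 0 H
  atom 7: F (halogen, monovalent) → 0 H
  atom 8: aromatic c, 2 neighbours → 1 H
  atom 9: aromatic c, 2 neighbours → 1 H
  atom 10: aromatic c, 2 neighbours → 1 H
  atom 11: aromatic c, 2 neighbours → 1 H
  atom 12: aromatic c, 3 neighbours → 0 H
  atom 13: Cl (halogen, monovalent) → 0 H
Totals → C:10, H:5, Cl:1, F:1, I:1.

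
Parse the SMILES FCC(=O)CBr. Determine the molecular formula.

Walk through each heavy atom and fill implicit hydrogens from standard valence (C 4, N 3, O 2, S 2, halogen 1):
  atom 1: F (halogen, monovalent) → 0 H
  atom 2: C, bond orders sum to 2 (valence 4) → 2 H
  atom 3: C, bond orders sum to 4 (valence 4) → 0 H
  atom 4: O, bond orders sum to 2 (valence 2) → 0 H
  atom 5: C, bond orders sum to 2 (valence 4) → 2 H
  atom 6: Br (halogen, monovalent) → 0 H
Totals → C:3, H:4, Br:1, F:1, O:1.
In Hill order: C3H4BrFO.

C3H4BrFO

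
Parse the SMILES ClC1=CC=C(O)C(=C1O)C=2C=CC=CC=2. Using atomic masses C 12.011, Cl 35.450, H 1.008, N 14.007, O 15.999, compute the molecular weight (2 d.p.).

First, the molecular formula is C12H9ClO2 (counting implicit H from valence).
  C: 12 × 12.011 = 144.132
  Cl: 1 × 35.450 = 35.450
  H: 9 × 1.008 = 9.072
  O: 2 × 15.999 = 31.998
Sum: 12×12.011 + 1×35.450 + 9×1.008 + 2×15.999 = 220.652 → 220.65 g/mol.

220.65 g/mol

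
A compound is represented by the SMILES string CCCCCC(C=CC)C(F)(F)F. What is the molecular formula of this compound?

Walk through each heavy atom and fill implicit hydrogens from standard valence (C 4, N 3, O 2, S 2, halogen 1):
  atom 1: C, bond orders sum to 1 (valence 4) → 3 H
  atom 2: C, bond orders sum to 2 (valence 4) → 2 H
  atom 3: C, bond orders sum to 2 (valence 4) → 2 H
  atom 4: C, bond orders sum to 2 (valence 4) → 2 H
  atom 5: C, bond orders sum to 2 (valence 4) → 2 H
  atom 6: C, bond orders sum to 3 (valence 4) → 1 H
  atom 7: C, bond orders sum to 3 (valence 4) → 1 H
  atom 8: C, bond orders sum to 3 (valence 4) → 1 H
  atom 9: C, bond orders sum to 1 (valence 4) → 3 H
  atom 10: C, bond orders sum to 4 (valence 4) → 0 H
  atom 11: F (halogen, monovalent) → 0 H
  atom 12: F (halogen, monovalent) → 0 H
  atom 13: F (halogen, monovalent) → 0 H
Totals → C:10, H:17, F:3.
In Hill order: C10H17F3.

C10H17F3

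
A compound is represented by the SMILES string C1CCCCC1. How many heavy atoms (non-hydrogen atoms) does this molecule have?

6

Every atom symbol written in the SMILES (organic subset) is one heavy atom; implicit H are not written.
Heavy atoms by element → C:6.
Total: 6.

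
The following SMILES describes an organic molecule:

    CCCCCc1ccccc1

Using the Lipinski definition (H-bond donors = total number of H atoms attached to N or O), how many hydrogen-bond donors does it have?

Donors: find every N or O and count the H atoms it carries.
  (no N or O atoms present)
Lipinski HBD = 0.

0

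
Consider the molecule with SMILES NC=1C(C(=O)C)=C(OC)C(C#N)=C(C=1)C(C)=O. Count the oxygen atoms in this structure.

3

Scan the SMILES for O atoms (remember two-letter symbols like Cl and Br are single atoms).
Oxygen count: 3.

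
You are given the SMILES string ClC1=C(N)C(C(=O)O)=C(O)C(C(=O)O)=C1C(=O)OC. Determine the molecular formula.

Walk through each heavy atom and fill implicit hydrogens from standard valence (C 4, N 3, O 2, S 2, halogen 1):
  atom 1: Cl (halogen, monovalent) → 0 H
  atom 2: C, bond orders sum to 4 (valence 4) → 0 H
  atom 3: C, bond orders sum to 4 (valence 4) → 0 H
  atom 4: N, bond orders sum to 1 (valence 3) → 2 H
  atom 5: C, bond orders sum to 4 (valence 4) → 0 H
  atom 6: C, bond orders sum to 4 (valence 4) → 0 H
  atom 7: O, bond orders sum to 2 (valence 2) → 0 H
  atom 8: O, bond orders sum to 1 (valence 2) → 1 H
  atom 9: C, bond orders sum to 4 (valence 4) → 0 H
  atom 10: O, bond orders sum to 1 (valence 2) → 1 H
  atom 11: C, bond orders sum to 4 (valence 4) → 0 H
  atom 12: C, bond orders sum to 4 (valence 4) → 0 H
  atom 13: O, bond orders sum to 2 (valence 2) → 0 H
  atom 14: O, bond orders sum to 1 (valence 2) → 1 H
  atom 15: C, bond orders sum to 4 (valence 4) → 0 H
  atom 16: C, bond orders sum to 4 (valence 4) → 0 H
  atom 17: O, bond orders sum to 2 (valence 2) → 0 H
  atom 18: O, bond orders sum to 2 (valence 2) → 0 H
  atom 19: C, bond orders sum to 1 (valence 4) → 3 H
Totals → C:10, H:8, Cl:1, N:1, O:7.

C10H8ClNO7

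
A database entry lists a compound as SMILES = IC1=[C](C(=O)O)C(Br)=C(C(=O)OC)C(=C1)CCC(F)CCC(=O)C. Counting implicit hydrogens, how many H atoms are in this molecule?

17

Walk through each heavy atom and fill implicit hydrogens from standard valence (C 4, N 3, O 2, S 2, halogen 1):
  atom 1: I (halogen, monovalent) → 0 H
  atom 2: C, bond orders sum to 4 (valence 4) → 0 H
  atom 3: C with explicit H count 0
  atom 4: C, bond orders sum to 4 (valence 4) → 0 H
  atom 5: O, bond orders sum to 2 (valence 2) → 0 H
  atom 6: O, bond orders sum to 1 (valence 2) → 1 H
  atom 7: C, bond orders sum to 4 (valence 4) → 0 H
  atom 8: Br (halogen, monovalent) → 0 H
  atom 9: C, bond orders sum to 4 (valence 4) → 0 H
  atom 10: C, bond orders sum to 4 (valence 4) → 0 H
  atom 11: O, bond orders sum to 2 (valence 2) → 0 H
  atom 12: O, bond orders sum to 2 (valence 2) → 0 H
  atom 13: C, bond orders sum to 1 (valence 4) → 3 H
  atom 14: C, bond orders sum to 4 (valence 4) → 0 H
  atom 15: C, bond orders sum to 3 (valence 4) → 1 H
  atom 16: C, bond orders sum to 2 (valence 4) → 2 H
  atom 17: C, bond orders sum to 2 (valence 4) → 2 H
  atom 18: C, bond orders sum to 3 (valence 4) → 1 H
  atom 19: F (halogen, monovalent) → 0 H
  atom 20: C, bond orders sum to 2 (valence 4) → 2 H
  atom 21: C, bond orders sum to 2 (valence 4) → 2 H
  atom 22: C, bond orders sum to 4 (valence 4) → 0 H
  atom 23: O, bond orders sum to 2 (valence 2) → 0 H
  atom 24: C, bond orders sum to 1 (valence 4) → 3 H
Total hydrogens: 17.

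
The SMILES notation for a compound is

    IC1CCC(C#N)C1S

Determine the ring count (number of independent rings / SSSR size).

In SMILES, each pair of matching ring-closure digits denotes one ring-closing bond; the number of such bonds equals the number of independent rings.
Ring-closure bonds here: 1.

1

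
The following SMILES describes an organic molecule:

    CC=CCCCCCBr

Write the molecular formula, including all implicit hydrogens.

C8H15Br

Walk through each heavy atom and fill implicit hydrogens from standard valence (C 4, N 3, O 2, S 2, halogen 1):
  atom 1: C, bond orders sum to 1 (valence 4) → 3 H
  atom 2: C, bond orders sum to 3 (valence 4) → 1 H
  atom 3: C, bond orders sum to 3 (valence 4) → 1 H
  atom 4: C, bond orders sum to 2 (valence 4) → 2 H
  atom 5: C, bond orders sum to 2 (valence 4) → 2 H
  atom 6: C, bond orders sum to 2 (valence 4) → 2 H
  atom 7: C, bond orders sum to 2 (valence 4) → 2 H
  atom 8: C, bond orders sum to 2 (valence 4) → 2 H
  atom 9: Br (halogen, monovalent) → 0 H
Totals → C:8, H:15, Br:1.
In Hill order: C8H15Br.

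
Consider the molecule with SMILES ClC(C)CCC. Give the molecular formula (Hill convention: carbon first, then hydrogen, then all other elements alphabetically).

Walk through each heavy atom and fill implicit hydrogens from standard valence (C 4, N 3, O 2, S 2, halogen 1):
  atom 1: Cl (halogen, monovalent) → 0 H
  atom 2: C, bond orders sum to 3 (valence 4) → 1 H
  atom 3: C, bond orders sum to 1 (valence 4) → 3 H
  atom 4: C, bond orders sum to 2 (valence 4) → 2 H
  atom 5: C, bond orders sum to 2 (valence 4) → 2 H
  atom 6: C, bond orders sum to 1 (valence 4) → 3 H
Totals → C:5, H:11, Cl:1.
In Hill order: C5H11Cl.

C5H11Cl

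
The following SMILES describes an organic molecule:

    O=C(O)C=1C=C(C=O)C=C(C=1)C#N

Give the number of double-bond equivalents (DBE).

8

Molecular formula: C9H5NO3.
DoU = (2C + 2 + N − H − X) / 2, where X is the halogen count and O/S are ignored.
    = (2·9 + 2 + 1 − 5 − 0) / 2 = 16 / 2 = 8.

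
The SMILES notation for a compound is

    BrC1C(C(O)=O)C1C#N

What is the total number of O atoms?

2

Scan the SMILES for O atoms (remember two-letter symbols like Cl and Br are single atoms).
Oxygen count: 2.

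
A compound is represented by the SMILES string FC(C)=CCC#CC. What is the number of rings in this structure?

In SMILES, each pair of matching ring-closure digits denotes one ring-closing bond; the number of such bonds equals the number of independent rings.
Ring-closure bonds here: 0.

0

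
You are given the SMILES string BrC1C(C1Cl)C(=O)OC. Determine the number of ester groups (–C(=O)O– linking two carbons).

The ester motif appears at heavy-atom position 6 in the SMILES.
Ester count: 1.

1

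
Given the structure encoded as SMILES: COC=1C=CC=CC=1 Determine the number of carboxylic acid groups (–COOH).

Scan the SMILES for the carboxylic acid motif — none present.
Groups that are present: 1 ether.

0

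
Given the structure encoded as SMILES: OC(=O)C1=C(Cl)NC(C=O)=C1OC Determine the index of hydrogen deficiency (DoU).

5

Degree of unsaturation = (number of rings) + (number of π bonds).
Ring closures in the SMILES: 1.
π bonds: 4 double bonds (each 1 DoU) → 4 DoU from unsaturation.
Total DoU = 1 + 4 = 5.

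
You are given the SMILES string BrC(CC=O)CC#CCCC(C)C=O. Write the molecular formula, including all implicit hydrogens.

C11H15BrO2

Walk through each heavy atom and fill implicit hydrogens from standard valence (C 4, N 3, O 2, S 2, halogen 1):
  atom 1: Br (halogen, monovalent) → 0 H
  atom 2: C, bond orders sum to 3 (valence 4) → 1 H
  atom 3: C, bond orders sum to 2 (valence 4) → 2 H
  atom 4: C, bond orders sum to 3 (valence 4) → 1 H
  atom 5: O, bond orders sum to 2 (valence 2) → 0 H
  atom 6: C, bond orders sum to 2 (valence 4) → 2 H
  atom 7: C, bond orders sum to 4 (valence 4) → 0 H
  atom 8: C, bond orders sum to 4 (valence 4) → 0 H
  atom 9: C, bond orders sum to 2 (valence 4) → 2 H
  atom 10: C, bond orders sum to 2 (valence 4) → 2 H
  atom 11: C, bond orders sum to 3 (valence 4) → 1 H
  atom 12: C, bond orders sum to 1 (valence 4) → 3 H
  atom 13: C, bond orders sum to 3 (valence 4) → 1 H
  atom 14: O, bond orders sum to 2 (valence 2) → 0 H
Totals → C:11, H:15, Br:1, O:2.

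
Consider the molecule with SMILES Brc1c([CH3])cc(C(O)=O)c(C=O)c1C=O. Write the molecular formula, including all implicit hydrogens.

C10H7BrO4

Walk through each heavy atom and fill implicit hydrogens from standard valence (C 4, N 3, O 2, S 2, halogen 1); for lowercase aromatic atoms, an aromatic c carries 1 H when it has two neighbours and 0 H with three, and aromatic n carries 0 H:
  atom 1: Br (halogen, monovalent) → 0 H
  atom 2: aromatic c, 3 neighbours → 0 H
  atom 3: aromatic c, 3 neighbours → 0 H
  atom 4: C with explicit H count 3
  atom 5: aromatic c, 2 neighbours → 1 H
  atom 6: aromatic c, 3 neighbours → 0 H
  atom 7: C, bond orders sum to 4 (valence 4) → 0 H
  atom 8: O, bond orders sum to 1 (valence 2) → 1 H
  atom 9: O, bond orders sum to 2 (valence 2) → 0 H
  atom 10: aromatic c, 3 neighbours → 0 H
  atom 11: C, bond orders sum to 3 (valence 4) → 1 H
  atom 12: O, bond orders sum to 2 (valence 2) → 0 H
  atom 13: aromatic c, 3 neighbours → 0 H
  atom 14: C, bond orders sum to 3 (valence 4) → 1 H
  atom 15: O, bond orders sum to 2 (valence 2) → 0 H
Totals → C:10, H:7, Br:1, O:4.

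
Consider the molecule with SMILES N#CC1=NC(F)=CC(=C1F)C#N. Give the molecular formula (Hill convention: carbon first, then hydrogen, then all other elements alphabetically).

C7HF2N3

Walk through each heavy atom and fill implicit hydrogens from standard valence (C 4, N 3, O 2, S 2, halogen 1):
  atom 1: N, bond orders sum to 3 (valence 3) → 0 H
  atom 2: C, bond orders sum to 4 (valence 4) → 0 H
  atom 3: C, bond orders sum to 4 (valence 4) → 0 H
  atom 4: N, bond orders sum to 3 (valence 3) → 0 H
  atom 5: C, bond orders sum to 4 (valence 4) → 0 H
  atom 6: F (halogen, monovalent) → 0 H
  atom 7: C, bond orders sum to 3 (valence 4) → 1 H
  atom 8: C, bond orders sum to 4 (valence 4) → 0 H
  atom 9: C, bond orders sum to 4 (valence 4) → 0 H
  atom 10: F (halogen, monovalent) → 0 H
  atom 11: C, bond orders sum to 4 (valence 4) → 0 H
  atom 12: N, bond orders sum to 3 (valence 3) → 0 H
Totals → C:7, H:1, F:2, N:3.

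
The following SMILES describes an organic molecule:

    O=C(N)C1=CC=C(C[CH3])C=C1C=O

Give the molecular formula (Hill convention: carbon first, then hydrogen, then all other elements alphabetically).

C10H11NO2

Walk through each heavy atom and fill implicit hydrogens from standard valence (C 4, N 3, O 2, S 2, halogen 1):
  atom 1: O, bond orders sum to 2 (valence 2) → 0 H
  atom 2: C, bond orders sum to 4 (valence 4) → 0 H
  atom 3: N, bond orders sum to 1 (valence 3) → 2 H
  atom 4: C, bond orders sum to 4 (valence 4) → 0 H
  atom 5: C, bond orders sum to 3 (valence 4) → 1 H
  atom 6: C, bond orders sum to 3 (valence 4) → 1 H
  atom 7: C, bond orders sum to 4 (valence 4) → 0 H
  atom 8: C, bond orders sum to 2 (valence 4) → 2 H
  atom 9: C with explicit H count 3
  atom 10: C, bond orders sum to 3 (valence 4) → 1 H
  atom 11: C, bond orders sum to 4 (valence 4) → 0 H
  atom 12: C, bond orders sum to 3 (valence 4) → 1 H
  atom 13: O, bond orders sum to 2 (valence 2) → 0 H
Totals → C:10, H:11, N:1, O:2.
In Hill order: C10H11NO2.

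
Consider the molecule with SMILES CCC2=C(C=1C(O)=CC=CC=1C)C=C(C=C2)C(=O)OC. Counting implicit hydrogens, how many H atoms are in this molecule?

18

Walk through each heavy atom and fill implicit hydrogens from standard valence (C 4, N 3, O 2, S 2, halogen 1):
  atom 1: C, bond orders sum to 1 (valence 4) → 3 H
  atom 2: C, bond orders sum to 2 (valence 4) → 2 H
  atom 3: C, bond orders sum to 4 (valence 4) → 0 H
  atom 4: C, bond orders sum to 4 (valence 4) → 0 H
  atom 5: C, bond orders sum to 4 (valence 4) → 0 H
  atom 6: C, bond orders sum to 4 (valence 4) → 0 H
  atom 7: O, bond orders sum to 1 (valence 2) → 1 H
  atom 8: C, bond orders sum to 3 (valence 4) → 1 H
  atom 9: C, bond orders sum to 3 (valence 4) → 1 H
  atom 10: C, bond orders sum to 3 (valence 4) → 1 H
  atom 11: C, bond orders sum to 4 (valence 4) → 0 H
  atom 12: C, bond orders sum to 1 (valence 4) → 3 H
  atom 13: C, bond orders sum to 3 (valence 4) → 1 H
  atom 14: C, bond orders sum to 4 (valence 4) → 0 H
  atom 15: C, bond orders sum to 3 (valence 4) → 1 H
  atom 16: C, bond orders sum to 3 (valence 4) → 1 H
  atom 17: C, bond orders sum to 4 (valence 4) → 0 H
  atom 18: O, bond orders sum to 2 (valence 2) → 0 H
  atom 19: O, bond orders sum to 2 (valence 2) → 0 H
  atom 20: C, bond orders sum to 1 (valence 4) → 3 H
Total hydrogens: 18.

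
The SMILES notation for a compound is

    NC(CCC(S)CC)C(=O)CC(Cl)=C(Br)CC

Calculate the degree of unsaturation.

2

Molecular formula: C12H21BrClNOS.
DoU = (2C + 2 + N − H − X) / 2, where X is the halogen count and O/S are ignored.
    = (2·12 + 2 + 1 − 21 − 2) / 2 = 4 / 2 = 2.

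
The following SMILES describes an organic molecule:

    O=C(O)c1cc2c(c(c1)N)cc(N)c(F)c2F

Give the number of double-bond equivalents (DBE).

8

Molecular formula: C11H8F2N2O2.
DoU = (2C + 2 + N − H − X) / 2, where X is the halogen count and O/S are ignored.
    = (2·11 + 2 + 2 − 8 − 2) / 2 = 16 / 2 = 8.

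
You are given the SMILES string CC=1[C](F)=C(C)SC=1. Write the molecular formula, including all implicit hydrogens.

Walk through each heavy atom and fill implicit hydrogens from standard valence (C 4, N 3, O 2, S 2, halogen 1):
  atom 1: C, bond orders sum to 1 (valence 4) → 3 H
  atom 2: C, bond orders sum to 4 (valence 4) → 0 H
  atom 3: C with explicit H count 0
  atom 4: F (halogen, monovalent) → 0 H
  atom 5: C, bond orders sum to 4 (valence 4) → 0 H
  atom 6: C, bond orders sum to 1 (valence 4) → 3 H
  atom 7: S, bond orders sum to 2 (valence 2) → 0 H
  atom 8: C, bond orders sum to 3 (valence 4) → 1 H
Totals → C:6, H:7, F:1, S:1.

C6H7FS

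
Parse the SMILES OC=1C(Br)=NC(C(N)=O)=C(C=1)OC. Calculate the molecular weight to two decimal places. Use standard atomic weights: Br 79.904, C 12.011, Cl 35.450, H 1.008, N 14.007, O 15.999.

First, the molecular formula is C7H7BrN2O3 (counting implicit H from valence).
  Br: 1 × 79.904 = 79.904
  C: 7 × 12.011 = 84.077
  H: 7 × 1.008 = 7.056
  N: 2 × 14.007 = 28.014
  O: 3 × 15.999 = 47.997
Sum: 1×79.904 + 7×12.011 + 7×1.008 + 2×14.007 + 3×15.999 = 247.048 → 247.05 g/mol.

247.05 g/mol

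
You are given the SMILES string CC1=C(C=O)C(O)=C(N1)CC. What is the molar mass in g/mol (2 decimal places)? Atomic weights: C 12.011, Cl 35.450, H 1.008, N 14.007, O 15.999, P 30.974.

153.18 g/mol

First, the molecular formula is C8H11NO2 (counting implicit H from valence).
  C: 8 × 12.011 = 96.088
  H: 11 × 1.008 = 11.088
  N: 1 × 14.007 = 14.007
  O: 2 × 15.999 = 31.998
Sum: 8×12.011 + 11×1.008 + 1×14.007 + 2×15.999 = 153.181 → 153.18 g/mol.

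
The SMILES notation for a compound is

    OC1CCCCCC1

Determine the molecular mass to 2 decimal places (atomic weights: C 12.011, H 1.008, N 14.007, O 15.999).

First, the molecular formula is C7H14O (counting implicit H from valence).
  C: 7 × 12.011 = 84.077
  H: 14 × 1.008 = 14.112
  O: 1 × 15.999 = 15.999
Sum: 7×12.011 + 14×1.008 + 1×15.999 = 114.188 → 114.19 g/mol.

114.19 g/mol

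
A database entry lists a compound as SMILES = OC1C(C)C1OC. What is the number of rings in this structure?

1

In SMILES, each pair of matching ring-closure digits denotes one ring-closing bond; the number of such bonds equals the number of independent rings.
Ring-closure bonds here: 1.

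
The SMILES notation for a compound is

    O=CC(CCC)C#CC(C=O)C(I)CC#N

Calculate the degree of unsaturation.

6

Molecular formula: C12H14INO2.
DoU = (2C + 2 + N − H − X) / 2, where X is the halogen count and O/S are ignored.
    = (2·12 + 2 + 1 − 14 − 1) / 2 = 12 / 2 = 6.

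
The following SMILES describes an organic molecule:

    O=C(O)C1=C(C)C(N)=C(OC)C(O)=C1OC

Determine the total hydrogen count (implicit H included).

13

Walk through each heavy atom and fill implicit hydrogens from standard valence (C 4, N 3, O 2, S 2, halogen 1):
  atom 1: O, bond orders sum to 2 (valence 2) → 0 H
  atom 2: C, bond orders sum to 4 (valence 4) → 0 H
  atom 3: O, bond orders sum to 1 (valence 2) → 1 H
  atom 4: C, bond orders sum to 4 (valence 4) → 0 H
  atom 5: C, bond orders sum to 4 (valence 4) → 0 H
  atom 6: C, bond orders sum to 1 (valence 4) → 3 H
  atom 7: C, bond orders sum to 4 (valence 4) → 0 H
  atom 8: N, bond orders sum to 1 (valence 3) → 2 H
  atom 9: C, bond orders sum to 4 (valence 4) → 0 H
  atom 10: O, bond orders sum to 2 (valence 2) → 0 H
  atom 11: C, bond orders sum to 1 (valence 4) → 3 H
  atom 12: C, bond orders sum to 4 (valence 4) → 0 H
  atom 13: O, bond orders sum to 1 (valence 2) → 1 H
  atom 14: C, bond orders sum to 4 (valence 4) → 0 H
  atom 15: O, bond orders sum to 2 (valence 2) → 0 H
  atom 16: C, bond orders sum to 1 (valence 4) → 3 H
Total hydrogens: 13.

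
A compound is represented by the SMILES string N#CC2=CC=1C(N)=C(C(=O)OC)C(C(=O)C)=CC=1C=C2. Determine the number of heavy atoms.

20

Every atom symbol written in the SMILES (organic subset) is one heavy atom; implicit H are not written.
Heavy atoms by element → C:15, N:2, O:3.
Total: 20.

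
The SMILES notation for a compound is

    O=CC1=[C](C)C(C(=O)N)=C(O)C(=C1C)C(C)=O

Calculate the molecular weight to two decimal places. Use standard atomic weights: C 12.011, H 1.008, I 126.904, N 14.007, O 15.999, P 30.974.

First, the molecular formula is C12H13NO4 (counting implicit H from valence).
  C: 12 × 12.011 = 144.132
  H: 13 × 1.008 = 13.104
  N: 1 × 14.007 = 14.007
  O: 4 × 15.999 = 63.996
Sum: 12×12.011 + 13×1.008 + 1×14.007 + 4×15.999 = 235.239 → 235.24 g/mol.

235.24 g/mol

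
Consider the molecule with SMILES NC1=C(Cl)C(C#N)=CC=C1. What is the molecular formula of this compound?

C7H5ClN2

Walk through each heavy atom and fill implicit hydrogens from standard valence (C 4, N 3, O 2, S 2, halogen 1):
  atom 1: N, bond orders sum to 1 (valence 3) → 2 H
  atom 2: C, bond orders sum to 4 (valence 4) → 0 H
  atom 3: C, bond orders sum to 4 (valence 4) → 0 H
  atom 4: Cl (halogen, monovalent) → 0 H
  atom 5: C, bond orders sum to 4 (valence 4) → 0 H
  atom 6: C, bond orders sum to 4 (valence 4) → 0 H
  atom 7: N, bond orders sum to 3 (valence 3) → 0 H
  atom 8: C, bond orders sum to 3 (valence 4) → 1 H
  atom 9: C, bond orders sum to 3 (valence 4) → 1 H
  atom 10: C, bond orders sum to 3 (valence 4) → 1 H
Totals → C:7, H:5, Cl:1, N:2.
In Hill order: C7H5ClN2.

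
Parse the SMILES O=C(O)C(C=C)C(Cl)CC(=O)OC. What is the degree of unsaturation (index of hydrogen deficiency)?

3

Degree of unsaturation = (number of rings) + (number of π bonds).
Ring closures in the SMILES: 0.
π bonds: 3 double bonds (each 1 DoU) → 3 DoU from unsaturation.
Total DoU = 0 + 3 = 3.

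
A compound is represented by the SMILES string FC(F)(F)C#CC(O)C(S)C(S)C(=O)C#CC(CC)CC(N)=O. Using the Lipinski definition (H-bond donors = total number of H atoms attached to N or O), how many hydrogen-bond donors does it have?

3

Donors: find every N or O and count the H atoms it carries.
  atom 8 (O): bond orders sum to 1 → 1 H
  atom 14 (O): bond orders sum to 2 → 0 H
  atom 22 (N): bond orders sum to 1 → 2 H
  atom 23 (O): bond orders sum to 2 → 0 H
Lipinski HBD = 3.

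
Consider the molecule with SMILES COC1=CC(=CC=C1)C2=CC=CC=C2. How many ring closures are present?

In SMILES, each pair of matching ring-closure digits denotes one ring-closing bond; the number of such bonds equals the number of independent rings.
Ring-closure bonds here: 2.

2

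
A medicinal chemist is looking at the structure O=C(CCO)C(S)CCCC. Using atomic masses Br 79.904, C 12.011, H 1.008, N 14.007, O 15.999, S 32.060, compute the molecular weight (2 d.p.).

First, the molecular formula is C8H16O2S (counting implicit H from valence).
  C: 8 × 12.011 = 96.088
  H: 16 × 1.008 = 16.128
  O: 2 × 15.999 = 31.998
  S: 1 × 32.060 = 32.060
Sum: 8×12.011 + 16×1.008 + 2×15.999 + 1×32.060 = 176.274 → 176.27 g/mol.

176.27 g/mol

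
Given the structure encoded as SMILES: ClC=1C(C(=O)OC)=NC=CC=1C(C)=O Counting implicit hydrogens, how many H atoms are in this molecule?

8

Walk through each heavy atom and fill implicit hydrogens from standard valence (C 4, N 3, O 2, S 2, halogen 1):
  atom 1: Cl (halogen, monovalent) → 0 H
  atom 2: C, bond orders sum to 4 (valence 4) → 0 H
  atom 3: C, bond orders sum to 4 (valence 4) → 0 H
  atom 4: C, bond orders sum to 4 (valence 4) → 0 H
  atom 5: O, bond orders sum to 2 (valence 2) → 0 H
  atom 6: O, bond orders sum to 2 (valence 2) → 0 H
  atom 7: C, bond orders sum to 1 (valence 4) → 3 H
  atom 8: N, bond orders sum to 3 (valence 3) → 0 H
  atom 9: C, bond orders sum to 3 (valence 4) → 1 H
  atom 10: C, bond orders sum to 3 (valence 4) → 1 H
  atom 11: C, bond orders sum to 4 (valence 4) → 0 H
  atom 12: C, bond orders sum to 4 (valence 4) → 0 H
  atom 13: C, bond orders sum to 1 (valence 4) → 3 H
  atom 14: O, bond orders sum to 2 (valence 2) → 0 H
Total hydrogens: 8.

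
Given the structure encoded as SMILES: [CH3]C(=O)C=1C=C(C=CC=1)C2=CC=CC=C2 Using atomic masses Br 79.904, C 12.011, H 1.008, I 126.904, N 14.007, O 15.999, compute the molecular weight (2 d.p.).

First, the molecular formula is C14H12O (counting implicit H from valence).
  C: 14 × 12.011 = 168.154
  H: 12 × 1.008 = 12.096
  O: 1 × 15.999 = 15.999
Sum: 14×12.011 + 12×1.008 + 1×15.999 = 196.249 → 196.25 g/mol.

196.25 g/mol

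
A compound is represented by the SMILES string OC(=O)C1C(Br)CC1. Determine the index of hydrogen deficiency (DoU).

Molecular formula: C5H7BrO2.
DoU = (2C + 2 + N − H − X) / 2, where X is the halogen count and O/S are ignored.
    = (2·5 + 2 + 0 − 7 − 1) / 2 = 4 / 2 = 2.

2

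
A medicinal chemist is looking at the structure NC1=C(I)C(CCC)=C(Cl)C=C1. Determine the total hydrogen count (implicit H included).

Walk through each heavy atom and fill implicit hydrogens from standard valence (C 4, N 3, O 2, S 2, halogen 1):
  atom 1: N, bond orders sum to 1 (valence 3) → 2 H
  atom 2: C, bond orders sum to 4 (valence 4) → 0 H
  atom 3: C, bond orders sum to 4 (valence 4) → 0 H
  atom 4: I (halogen, monovalent) → 0 H
  atom 5: C, bond orders sum to 4 (valence 4) → 0 H
  atom 6: C, bond orders sum to 2 (valence 4) → 2 H
  atom 7: C, bond orders sum to 2 (valence 4) → 2 H
  atom 8: C, bond orders sum to 1 (valence 4) → 3 H
  atom 9: C, bond orders sum to 4 (valence 4) → 0 H
  atom 10: Cl (halogen, monovalent) → 0 H
  atom 11: C, bond orders sum to 3 (valence 4) → 1 H
  atom 12: C, bond orders sum to 3 (valence 4) → 1 H
Total hydrogens: 11.

11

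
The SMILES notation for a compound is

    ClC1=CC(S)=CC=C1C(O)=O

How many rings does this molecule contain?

In SMILES, each pair of matching ring-closure digits denotes one ring-closing bond; the number of such bonds equals the number of independent rings.
Ring-closure bonds here: 1.

1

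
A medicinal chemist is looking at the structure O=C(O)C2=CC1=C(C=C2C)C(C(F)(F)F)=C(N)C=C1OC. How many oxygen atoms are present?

Scan the SMILES for O atoms (remember two-letter symbols like Cl and Br are single atoms).
Oxygen count: 3.

3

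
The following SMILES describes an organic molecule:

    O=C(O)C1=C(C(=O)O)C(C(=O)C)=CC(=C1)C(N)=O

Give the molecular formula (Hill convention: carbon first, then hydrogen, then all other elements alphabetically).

Walk through each heavy atom and fill implicit hydrogens from standard valence (C 4, N 3, O 2, S 2, halogen 1):
  atom 1: O, bond orders sum to 2 (valence 2) → 0 H
  atom 2: C, bond orders sum to 4 (valence 4) → 0 H
  atom 3: O, bond orders sum to 1 (valence 2) → 1 H
  atom 4: C, bond orders sum to 4 (valence 4) → 0 H
  atom 5: C, bond orders sum to 4 (valence 4) → 0 H
  atom 6: C, bond orders sum to 4 (valence 4) → 0 H
  atom 7: O, bond orders sum to 2 (valence 2) → 0 H
  atom 8: O, bond orders sum to 1 (valence 2) → 1 H
  atom 9: C, bond orders sum to 4 (valence 4) → 0 H
  atom 10: C, bond orders sum to 4 (valence 4) → 0 H
  atom 11: O, bond orders sum to 2 (valence 2) → 0 H
  atom 12: C, bond orders sum to 1 (valence 4) → 3 H
  atom 13: C, bond orders sum to 3 (valence 4) → 1 H
  atom 14: C, bond orders sum to 4 (valence 4) → 0 H
  atom 15: C, bond orders sum to 3 (valence 4) → 1 H
  atom 16: C, bond orders sum to 4 (valence 4) → 0 H
  atom 17: N, bond orders sum to 1 (valence 3) → 2 H
  atom 18: O, bond orders sum to 2 (valence 2) → 0 H
Totals → C:11, H:9, N:1, O:6.
In Hill order: C11H9NO6.

C11H9NO6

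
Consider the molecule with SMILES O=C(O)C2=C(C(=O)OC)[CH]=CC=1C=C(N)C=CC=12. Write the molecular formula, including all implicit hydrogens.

Walk through each heavy atom and fill implicit hydrogens from standard valence (C 4, N 3, O 2, S 2, halogen 1):
  atom 1: O, bond orders sum to 2 (valence 2) → 0 H
  atom 2: C, bond orders sum to 4 (valence 4) → 0 H
  atom 3: O, bond orders sum to 1 (valence 2) → 1 H
  atom 4: C, bond orders sum to 4 (valence 4) → 0 H
  atom 5: C, bond orders sum to 4 (valence 4) → 0 H
  atom 6: C, bond orders sum to 4 (valence 4) → 0 H
  atom 7: O, bond orders sum to 2 (valence 2) → 0 H
  atom 8: O, bond orders sum to 2 (valence 2) → 0 H
  atom 9: C, bond orders sum to 1 (valence 4) → 3 H
  atom 10: C with explicit H count 1
  atom 11: C, bond orders sum to 3 (valence 4) → 1 H
  atom 12: C, bond orders sum to 4 (valence 4) → 0 H
  atom 13: C, bond orders sum to 3 (valence 4) → 1 H
  atom 14: C, bond orders sum to 4 (valence 4) → 0 H
  atom 15: N, bond orders sum to 1 (valence 3) → 2 H
  atom 16: C, bond orders sum to 3 (valence 4) → 1 H
  atom 17: C, bond orders sum to 3 (valence 4) → 1 H
  atom 18: C, bond orders sum to 4 (valence 4) → 0 H
Totals → C:13, H:11, N:1, O:4.

C13H11NO4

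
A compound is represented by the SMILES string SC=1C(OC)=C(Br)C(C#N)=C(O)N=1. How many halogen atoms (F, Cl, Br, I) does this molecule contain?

1

Halogen atoms appear at heavy-atom position 7 (1×Br).
Other groups present: 1 ether, 1 hydroxyl, 1 nitrile, 1 thiol.
Halogen count: 1.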